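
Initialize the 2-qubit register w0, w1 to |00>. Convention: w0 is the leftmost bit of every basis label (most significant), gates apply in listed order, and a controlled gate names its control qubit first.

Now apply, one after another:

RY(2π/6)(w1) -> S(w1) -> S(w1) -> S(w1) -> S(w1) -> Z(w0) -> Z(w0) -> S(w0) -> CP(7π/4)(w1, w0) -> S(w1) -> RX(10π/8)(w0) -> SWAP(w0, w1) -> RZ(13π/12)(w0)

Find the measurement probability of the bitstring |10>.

The probability of measuring |10> is 1/8 - sqrt(2)/16. Key observation: steps 2-5 multiply out to the identity, so the circuit reduces to the remaining gates.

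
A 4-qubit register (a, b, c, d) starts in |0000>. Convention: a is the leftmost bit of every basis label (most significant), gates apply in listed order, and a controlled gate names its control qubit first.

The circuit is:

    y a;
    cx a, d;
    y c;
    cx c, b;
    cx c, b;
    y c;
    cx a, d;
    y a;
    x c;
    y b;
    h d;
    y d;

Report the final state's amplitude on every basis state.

The resulting statevector has amplitude sqrt(2)/2 on |0110>, -sqrt(2)/2 on |0111>, and 0 on every other basis state. Key observation: steps 1-8 multiply out to the identity, so the circuit reduces to the remaining gates.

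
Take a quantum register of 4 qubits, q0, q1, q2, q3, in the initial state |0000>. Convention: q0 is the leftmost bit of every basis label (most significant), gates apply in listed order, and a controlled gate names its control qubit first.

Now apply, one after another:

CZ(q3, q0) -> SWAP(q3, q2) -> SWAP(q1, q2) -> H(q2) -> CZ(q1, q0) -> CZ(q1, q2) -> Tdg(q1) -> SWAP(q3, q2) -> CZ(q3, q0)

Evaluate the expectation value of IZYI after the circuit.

The observable IZYI averages to 0.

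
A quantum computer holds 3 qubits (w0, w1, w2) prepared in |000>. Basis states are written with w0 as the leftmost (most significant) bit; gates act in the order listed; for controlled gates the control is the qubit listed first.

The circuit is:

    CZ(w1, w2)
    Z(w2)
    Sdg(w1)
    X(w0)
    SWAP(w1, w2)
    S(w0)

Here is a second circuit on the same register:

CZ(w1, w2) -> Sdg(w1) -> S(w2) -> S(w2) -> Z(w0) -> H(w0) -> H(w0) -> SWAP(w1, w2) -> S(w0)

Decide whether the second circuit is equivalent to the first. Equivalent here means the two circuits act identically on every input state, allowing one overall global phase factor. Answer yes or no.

No: there is an input state on which the two circuits produce genuinely different outputs (not merely differing by a phase).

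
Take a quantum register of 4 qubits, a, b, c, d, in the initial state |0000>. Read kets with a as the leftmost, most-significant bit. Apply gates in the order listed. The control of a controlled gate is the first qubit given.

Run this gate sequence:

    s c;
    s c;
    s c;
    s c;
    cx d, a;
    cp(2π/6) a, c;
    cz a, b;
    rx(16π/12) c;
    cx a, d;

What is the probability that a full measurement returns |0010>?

The probability of measuring |0010> is 3/4. Key observation: gates 1-4 undo each other exactly, leaving only the rest of the circuit to track.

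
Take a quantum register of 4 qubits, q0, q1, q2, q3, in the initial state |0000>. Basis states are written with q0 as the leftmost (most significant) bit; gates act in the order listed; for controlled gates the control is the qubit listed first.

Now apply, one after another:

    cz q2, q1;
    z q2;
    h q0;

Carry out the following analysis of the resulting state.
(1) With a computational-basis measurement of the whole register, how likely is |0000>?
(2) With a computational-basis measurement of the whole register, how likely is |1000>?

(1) Outcome |0000> occurs with probability 1/2.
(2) A full measurement returns |1000> with probability 1/2.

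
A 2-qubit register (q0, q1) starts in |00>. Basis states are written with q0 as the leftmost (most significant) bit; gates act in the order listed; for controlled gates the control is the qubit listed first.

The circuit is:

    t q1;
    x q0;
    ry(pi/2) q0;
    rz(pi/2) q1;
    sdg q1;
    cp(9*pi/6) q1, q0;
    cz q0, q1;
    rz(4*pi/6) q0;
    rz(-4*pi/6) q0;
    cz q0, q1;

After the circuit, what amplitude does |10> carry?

The amplitude on |10> is -sqrt(2)*exp(3*I*pi/4)/2. Key observation: the block from step 7 through step 10 cancels to the identity and can be dropped.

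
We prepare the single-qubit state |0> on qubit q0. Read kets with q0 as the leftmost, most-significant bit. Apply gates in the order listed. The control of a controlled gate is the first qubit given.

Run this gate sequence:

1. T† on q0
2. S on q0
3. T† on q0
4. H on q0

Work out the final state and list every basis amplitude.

After the circuit, the state carries amplitude sqrt(2)/2 on |0>, sqrt(2)/2 on |1>.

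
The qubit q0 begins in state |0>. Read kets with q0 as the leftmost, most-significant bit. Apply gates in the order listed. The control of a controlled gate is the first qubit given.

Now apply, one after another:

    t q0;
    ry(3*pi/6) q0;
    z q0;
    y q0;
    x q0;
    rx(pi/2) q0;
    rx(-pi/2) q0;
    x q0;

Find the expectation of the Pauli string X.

The observable X averages to 1. Key observation: the block from step 5 through step 8 cancels to the identity and can be dropped.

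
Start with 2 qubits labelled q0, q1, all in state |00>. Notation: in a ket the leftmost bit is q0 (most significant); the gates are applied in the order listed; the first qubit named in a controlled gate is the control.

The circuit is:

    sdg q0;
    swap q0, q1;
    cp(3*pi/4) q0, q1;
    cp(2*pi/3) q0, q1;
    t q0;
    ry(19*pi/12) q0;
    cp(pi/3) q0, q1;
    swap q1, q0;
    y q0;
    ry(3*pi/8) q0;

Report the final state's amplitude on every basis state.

The resulting statevector has amplitude sqrt(3)*I*sqrt(1/2 - sqrt(2)/4)*sin(3*pi/16)/2 + I*sqrt(sqrt(2)/4 + 1/2)*sin(3*pi/16)/2 on |00>, -sqrt(3)*I*sqrt(sqrt(2)/4 + 1/2)*sin(3*pi/16)/2 + I*sqrt(1/2 - sqrt(2)/4)*sin(3*pi/16)/2 on |01>, -I*sqrt(sqrt(2)/4 + 1/2)*cos(3*pi/16)/2 - sqrt(3)*I*sqrt(1/2 - sqrt(2)/4)*cos(3*pi/16)/2 on |10>, -I*sqrt(1/2 - sqrt(2)/4)*cos(3*pi/16)/2 + sqrt(3)*I*sqrt(sqrt(2)/4 + 1/2)*cos(3*pi/16)/2 on |11>.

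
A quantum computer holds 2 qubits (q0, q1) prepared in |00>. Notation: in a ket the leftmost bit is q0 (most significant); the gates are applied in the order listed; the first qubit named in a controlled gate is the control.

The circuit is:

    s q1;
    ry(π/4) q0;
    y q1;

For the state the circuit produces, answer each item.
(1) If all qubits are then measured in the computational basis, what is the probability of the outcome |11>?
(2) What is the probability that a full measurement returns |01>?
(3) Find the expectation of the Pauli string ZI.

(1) Outcome |11> occurs with probability 1/2 - sqrt(2)/4.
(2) A full measurement returns |01> with probability sqrt(2)/4 + 1/2.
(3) In the final state, ZI has expectation sqrt(2)/2.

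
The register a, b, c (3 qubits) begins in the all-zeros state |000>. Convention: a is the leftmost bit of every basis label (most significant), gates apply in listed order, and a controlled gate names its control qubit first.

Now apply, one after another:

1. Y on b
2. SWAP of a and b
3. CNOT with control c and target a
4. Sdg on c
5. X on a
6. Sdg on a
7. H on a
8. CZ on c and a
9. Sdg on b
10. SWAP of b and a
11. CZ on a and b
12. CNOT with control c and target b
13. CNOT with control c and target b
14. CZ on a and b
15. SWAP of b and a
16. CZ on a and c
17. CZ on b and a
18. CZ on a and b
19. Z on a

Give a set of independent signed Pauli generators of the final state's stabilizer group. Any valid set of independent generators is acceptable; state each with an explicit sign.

One valid set of independent stabilizer generators is -XII, +IZI, +IIZ (any independent generating set of the same group is equally correct).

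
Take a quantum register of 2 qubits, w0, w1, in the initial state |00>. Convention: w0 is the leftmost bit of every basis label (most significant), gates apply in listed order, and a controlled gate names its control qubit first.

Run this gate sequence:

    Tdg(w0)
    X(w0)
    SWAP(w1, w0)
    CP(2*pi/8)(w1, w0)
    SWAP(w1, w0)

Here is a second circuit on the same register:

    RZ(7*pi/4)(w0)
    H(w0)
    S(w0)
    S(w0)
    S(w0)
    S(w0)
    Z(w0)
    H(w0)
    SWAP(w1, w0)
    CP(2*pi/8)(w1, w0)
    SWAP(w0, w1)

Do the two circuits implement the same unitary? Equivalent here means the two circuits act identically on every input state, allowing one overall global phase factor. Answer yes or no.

Yes — the two circuits implement the same unitary up to a global phase.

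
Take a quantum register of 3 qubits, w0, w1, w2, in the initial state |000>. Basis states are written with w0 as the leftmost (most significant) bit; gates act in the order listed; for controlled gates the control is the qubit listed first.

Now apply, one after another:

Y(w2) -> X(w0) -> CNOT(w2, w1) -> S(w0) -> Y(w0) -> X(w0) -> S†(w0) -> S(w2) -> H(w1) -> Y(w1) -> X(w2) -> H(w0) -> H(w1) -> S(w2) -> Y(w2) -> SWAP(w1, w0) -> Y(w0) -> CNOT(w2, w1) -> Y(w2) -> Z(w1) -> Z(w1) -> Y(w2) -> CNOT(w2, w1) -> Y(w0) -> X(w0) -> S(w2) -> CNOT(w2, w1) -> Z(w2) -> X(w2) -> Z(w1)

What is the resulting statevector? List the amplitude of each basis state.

The final amplitudes are sqrt(2)/2 on |100>, sqrt(2)/2 on |110>, and 0 on every other basis state. Key observation: gates 17-24 undo each other exactly, leaving only the rest of the circuit to track.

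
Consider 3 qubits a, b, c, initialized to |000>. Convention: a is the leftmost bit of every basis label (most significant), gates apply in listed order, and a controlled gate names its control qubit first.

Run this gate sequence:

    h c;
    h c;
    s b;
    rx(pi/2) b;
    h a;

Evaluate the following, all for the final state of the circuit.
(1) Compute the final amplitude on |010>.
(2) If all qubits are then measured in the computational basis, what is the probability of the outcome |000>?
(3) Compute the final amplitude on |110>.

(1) The amplitude on |010> is -I/2.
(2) Outcome |000> occurs with probability 1/4.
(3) |110> carries amplitude -I/2 in the final state.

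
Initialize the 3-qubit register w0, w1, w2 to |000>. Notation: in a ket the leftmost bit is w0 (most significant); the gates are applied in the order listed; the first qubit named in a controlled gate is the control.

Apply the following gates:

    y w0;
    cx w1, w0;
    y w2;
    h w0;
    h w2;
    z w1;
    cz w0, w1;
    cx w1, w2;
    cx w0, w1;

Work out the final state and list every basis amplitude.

The resulting statevector has amplitude -1/2 on |000>, 1/2 on |001>, 0 on |010>, 0 on |011>, 0 on |100>, 0 on |101>, 1/2 on |110>, -1/2 on |111>.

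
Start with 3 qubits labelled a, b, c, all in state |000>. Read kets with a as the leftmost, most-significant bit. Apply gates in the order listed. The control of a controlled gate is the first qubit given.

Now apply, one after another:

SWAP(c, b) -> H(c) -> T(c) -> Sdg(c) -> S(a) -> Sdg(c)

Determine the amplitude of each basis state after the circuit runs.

After the circuit, the state carries amplitude sqrt(2)/2 on |000>, -sqrt(2)*exp(I*pi/4)/2 on |001>, and 0 on every other basis state.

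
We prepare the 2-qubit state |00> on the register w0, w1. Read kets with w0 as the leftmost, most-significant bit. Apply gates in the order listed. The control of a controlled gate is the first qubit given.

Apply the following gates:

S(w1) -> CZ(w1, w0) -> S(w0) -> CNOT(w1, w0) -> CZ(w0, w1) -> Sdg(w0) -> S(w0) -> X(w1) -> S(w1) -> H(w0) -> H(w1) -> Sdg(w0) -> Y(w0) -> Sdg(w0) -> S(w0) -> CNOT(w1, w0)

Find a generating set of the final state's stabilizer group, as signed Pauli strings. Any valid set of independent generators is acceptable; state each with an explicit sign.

The final state is stabilized by the group generated by -YZ, +ZY; other independent generating sets are equally valid.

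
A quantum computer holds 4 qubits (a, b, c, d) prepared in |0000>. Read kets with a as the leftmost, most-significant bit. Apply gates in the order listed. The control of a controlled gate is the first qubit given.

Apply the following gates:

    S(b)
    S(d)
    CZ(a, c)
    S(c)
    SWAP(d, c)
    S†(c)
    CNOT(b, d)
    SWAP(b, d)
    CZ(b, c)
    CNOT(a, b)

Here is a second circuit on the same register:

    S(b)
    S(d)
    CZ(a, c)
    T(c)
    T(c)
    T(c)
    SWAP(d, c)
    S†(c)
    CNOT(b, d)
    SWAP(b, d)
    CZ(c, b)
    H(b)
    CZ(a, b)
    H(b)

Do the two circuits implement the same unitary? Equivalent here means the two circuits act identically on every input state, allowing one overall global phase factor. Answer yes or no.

No — the two circuits implement different unitaries, even allowing a global phase.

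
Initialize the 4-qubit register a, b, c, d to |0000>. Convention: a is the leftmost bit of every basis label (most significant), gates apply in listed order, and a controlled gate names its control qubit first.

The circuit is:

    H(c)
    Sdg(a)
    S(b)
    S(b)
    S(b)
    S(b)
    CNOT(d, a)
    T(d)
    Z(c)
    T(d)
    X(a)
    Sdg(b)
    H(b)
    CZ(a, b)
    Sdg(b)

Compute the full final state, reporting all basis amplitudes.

After the circuit, the state carries amplitude 1/2 on |1000>, -1/2 on |1010>, I/2 on |1100>, -I/2 on |1110>, and 0 on every other basis state. Key observation: steps 3-6 multiply out to the identity, so the circuit reduces to the remaining gates.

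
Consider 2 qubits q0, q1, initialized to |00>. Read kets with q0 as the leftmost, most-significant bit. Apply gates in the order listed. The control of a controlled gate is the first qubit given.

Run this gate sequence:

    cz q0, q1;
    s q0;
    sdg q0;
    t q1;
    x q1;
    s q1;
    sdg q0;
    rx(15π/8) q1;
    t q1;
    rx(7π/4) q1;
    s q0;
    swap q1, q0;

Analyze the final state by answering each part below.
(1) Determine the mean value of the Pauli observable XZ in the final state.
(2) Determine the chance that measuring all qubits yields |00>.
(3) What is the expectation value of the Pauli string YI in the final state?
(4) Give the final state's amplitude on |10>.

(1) The observable XZ averages to sqrt(4 - 2*sqrt(2))/4. Key observation: gates 2-3 undo each other exactly, leaving only the rest of the circuit to track.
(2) The probability of measuring |00> is -sqrt(2)*cos(pi/16)**2/4 + sqrt(2)*sin(pi/16)**2/4 + sin(pi/16)**2/2 + cos(pi/16)**2/2 + sqrt(1/2 - sqrt(2)/4)*sqrt(sqrt(2)/4 + 1/2)*exp(-I*pi/4)*sin(pi/16)*cos(pi/16) + sqrt(1/2 - sqrt(2)/4)*sqrt(sqrt(2)/4 + 1/2)*exp(I*pi/4)*sin(pi/16)*cos(pi/16).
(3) The expectation value of YI is -2*sqrt(1/2 - sqrt(2)/4)*sqrt(sqrt(2)/4 + 1/2)*cos(pi/16)**2 + 2*sqrt(1/2 - sqrt(2)/4)*sqrt(sqrt(2)/4 + 1/2)*sin(pi/16)**2 - sqrt(2)*exp(I*pi/4)*sin(pi/16)*cos(pi/16)/2 - sqrt(2)*exp(-I*pi/4)*sin(pi/16)*cos(pi/16)/2.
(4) The final state's coefficient on |10> equals -I*sqrt(1/2 - sqrt(2)/4)*sin(pi/16) + I*sqrt(sqrt(2)/4 + 1/2)*exp(I*pi/4)*cos(pi/16).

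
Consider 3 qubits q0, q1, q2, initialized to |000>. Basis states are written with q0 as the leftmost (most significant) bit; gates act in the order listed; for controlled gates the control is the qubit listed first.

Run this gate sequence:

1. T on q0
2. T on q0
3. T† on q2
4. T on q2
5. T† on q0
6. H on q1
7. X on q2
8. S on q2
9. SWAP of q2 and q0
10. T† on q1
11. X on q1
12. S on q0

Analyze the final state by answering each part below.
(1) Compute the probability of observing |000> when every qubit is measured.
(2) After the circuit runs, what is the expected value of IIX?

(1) A full measurement returns |000> with probability 0. Key observation: gates 2-5 undo each other exactly, leaving only the rest of the circuit to track.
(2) The observable IIX averages to 0.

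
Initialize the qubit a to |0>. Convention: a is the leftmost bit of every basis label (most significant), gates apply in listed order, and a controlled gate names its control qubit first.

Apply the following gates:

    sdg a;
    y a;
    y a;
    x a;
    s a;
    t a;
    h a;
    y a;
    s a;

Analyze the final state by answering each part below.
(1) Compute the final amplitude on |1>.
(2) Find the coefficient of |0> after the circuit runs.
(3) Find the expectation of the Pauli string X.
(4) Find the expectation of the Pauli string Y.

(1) The amplitude on |1> is -sqrt(2)*exp(3*I*pi/4)/2.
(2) The amplitude on |0> is -sqrt(2)*exp(I*pi/4)/2.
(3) The observable X averages to 0.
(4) In the final state, Y has expectation 1.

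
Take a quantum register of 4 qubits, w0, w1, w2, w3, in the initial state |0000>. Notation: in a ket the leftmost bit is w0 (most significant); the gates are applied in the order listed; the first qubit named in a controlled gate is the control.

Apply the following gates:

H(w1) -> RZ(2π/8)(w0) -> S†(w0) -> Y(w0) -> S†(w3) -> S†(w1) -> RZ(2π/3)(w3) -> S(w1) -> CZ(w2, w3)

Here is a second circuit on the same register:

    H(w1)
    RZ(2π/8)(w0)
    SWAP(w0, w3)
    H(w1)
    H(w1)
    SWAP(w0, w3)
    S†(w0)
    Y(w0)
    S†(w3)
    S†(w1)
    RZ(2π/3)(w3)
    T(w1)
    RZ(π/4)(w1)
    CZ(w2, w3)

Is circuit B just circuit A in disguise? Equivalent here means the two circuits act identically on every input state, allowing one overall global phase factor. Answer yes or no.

Yes: on every input state the two circuits agree up to one overall phase factor.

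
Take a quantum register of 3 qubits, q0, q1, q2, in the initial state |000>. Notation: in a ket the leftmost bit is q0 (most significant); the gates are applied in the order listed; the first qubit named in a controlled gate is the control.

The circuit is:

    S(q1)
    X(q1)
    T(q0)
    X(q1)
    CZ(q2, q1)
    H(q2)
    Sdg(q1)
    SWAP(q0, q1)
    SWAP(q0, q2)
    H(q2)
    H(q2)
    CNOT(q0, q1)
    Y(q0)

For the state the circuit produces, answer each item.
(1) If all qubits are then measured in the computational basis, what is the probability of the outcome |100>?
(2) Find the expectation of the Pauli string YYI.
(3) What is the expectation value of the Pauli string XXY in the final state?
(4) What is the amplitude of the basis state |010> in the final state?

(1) The probability of measuring |100> is 1/2.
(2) The observable YYI averages to -1.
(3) The expectation value of XXY is 0.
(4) The amplitude on |010> is -sqrt(2)*I/2.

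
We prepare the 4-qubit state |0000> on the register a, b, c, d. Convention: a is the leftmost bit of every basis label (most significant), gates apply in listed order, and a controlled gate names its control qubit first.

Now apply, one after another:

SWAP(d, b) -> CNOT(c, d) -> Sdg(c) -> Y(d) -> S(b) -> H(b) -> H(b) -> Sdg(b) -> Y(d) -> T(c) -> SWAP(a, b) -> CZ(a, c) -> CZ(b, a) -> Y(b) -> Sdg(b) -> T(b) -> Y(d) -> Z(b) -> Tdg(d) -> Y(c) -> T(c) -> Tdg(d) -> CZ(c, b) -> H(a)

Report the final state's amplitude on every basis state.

The resulting statevector has amplitude -sqrt(2)/2 on |0111>, -sqrt(2)/2 on |1111>, and 0 on every other basis state. Key observation: the block from step 4 through step 9 cancels to the identity and can be dropped.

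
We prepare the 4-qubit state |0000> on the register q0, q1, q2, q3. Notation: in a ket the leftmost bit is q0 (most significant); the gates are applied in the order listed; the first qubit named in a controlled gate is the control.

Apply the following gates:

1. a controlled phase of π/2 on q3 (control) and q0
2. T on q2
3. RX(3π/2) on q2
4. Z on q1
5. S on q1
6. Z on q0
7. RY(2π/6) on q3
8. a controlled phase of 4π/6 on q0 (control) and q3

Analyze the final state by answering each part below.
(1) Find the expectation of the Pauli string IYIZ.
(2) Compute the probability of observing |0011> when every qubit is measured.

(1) In the final state, IYIZ has expectation 0.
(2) The probability of measuring |0011> is 1/8.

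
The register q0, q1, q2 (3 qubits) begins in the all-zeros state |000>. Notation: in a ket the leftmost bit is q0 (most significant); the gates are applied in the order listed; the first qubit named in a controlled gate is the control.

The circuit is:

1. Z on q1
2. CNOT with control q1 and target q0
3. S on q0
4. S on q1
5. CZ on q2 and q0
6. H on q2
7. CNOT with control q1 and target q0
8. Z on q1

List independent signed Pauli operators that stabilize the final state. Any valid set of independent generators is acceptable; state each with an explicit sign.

The final state is stabilized by the group generated by +IIX, +ZII, +IZI; other independent generating sets are equally valid.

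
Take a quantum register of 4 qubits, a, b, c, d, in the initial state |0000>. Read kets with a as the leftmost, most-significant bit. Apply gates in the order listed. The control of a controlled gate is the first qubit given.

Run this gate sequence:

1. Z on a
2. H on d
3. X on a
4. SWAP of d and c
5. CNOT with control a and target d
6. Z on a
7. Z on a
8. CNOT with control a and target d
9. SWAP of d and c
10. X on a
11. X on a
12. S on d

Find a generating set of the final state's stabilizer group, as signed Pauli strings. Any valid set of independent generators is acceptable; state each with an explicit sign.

The stabilizer group can be generated by +IIIY, -ZIII, +IZII, +IIZI, among other valid generating sets. Key observation: the block from step 3 through step 10 cancels to the identity and can be dropped.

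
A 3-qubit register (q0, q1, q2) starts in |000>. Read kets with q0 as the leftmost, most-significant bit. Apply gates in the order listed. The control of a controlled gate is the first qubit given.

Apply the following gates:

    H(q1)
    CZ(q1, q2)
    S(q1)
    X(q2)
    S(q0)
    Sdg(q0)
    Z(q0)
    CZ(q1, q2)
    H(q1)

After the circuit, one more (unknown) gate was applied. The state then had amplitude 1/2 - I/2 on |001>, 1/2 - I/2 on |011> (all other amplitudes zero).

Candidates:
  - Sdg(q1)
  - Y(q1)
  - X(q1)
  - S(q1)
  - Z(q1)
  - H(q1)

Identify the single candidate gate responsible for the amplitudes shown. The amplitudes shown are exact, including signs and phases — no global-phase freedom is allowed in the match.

It was Sdg(q1) that produced the state shown.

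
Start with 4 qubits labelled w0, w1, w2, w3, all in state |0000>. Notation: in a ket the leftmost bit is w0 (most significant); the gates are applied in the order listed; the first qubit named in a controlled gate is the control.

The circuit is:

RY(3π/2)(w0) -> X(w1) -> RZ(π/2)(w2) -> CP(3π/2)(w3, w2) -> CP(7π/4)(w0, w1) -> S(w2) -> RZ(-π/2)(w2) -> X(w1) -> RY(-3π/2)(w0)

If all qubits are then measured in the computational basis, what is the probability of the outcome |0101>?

A full measurement returns |0101> with probability 0.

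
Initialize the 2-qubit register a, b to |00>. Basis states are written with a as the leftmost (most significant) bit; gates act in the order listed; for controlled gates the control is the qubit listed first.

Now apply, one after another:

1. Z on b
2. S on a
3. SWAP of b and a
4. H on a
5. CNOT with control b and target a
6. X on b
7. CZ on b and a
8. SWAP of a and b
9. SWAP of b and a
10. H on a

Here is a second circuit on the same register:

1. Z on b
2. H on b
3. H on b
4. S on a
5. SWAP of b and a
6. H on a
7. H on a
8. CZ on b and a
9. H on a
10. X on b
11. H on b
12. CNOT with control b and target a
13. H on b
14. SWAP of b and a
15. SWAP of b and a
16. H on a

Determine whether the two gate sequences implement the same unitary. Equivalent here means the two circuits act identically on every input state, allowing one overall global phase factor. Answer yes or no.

No, they are not equivalent — no single phase factor reconciles the two unitaries.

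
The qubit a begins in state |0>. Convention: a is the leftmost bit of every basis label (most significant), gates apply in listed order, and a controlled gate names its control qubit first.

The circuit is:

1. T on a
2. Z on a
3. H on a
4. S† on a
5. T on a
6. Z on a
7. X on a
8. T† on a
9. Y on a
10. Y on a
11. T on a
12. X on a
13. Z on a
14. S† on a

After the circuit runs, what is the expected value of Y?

The observable Y averages to -sqrt(2)/2. Key observation: steps 6-13 multiply out to the identity, so the circuit reduces to the remaining gates.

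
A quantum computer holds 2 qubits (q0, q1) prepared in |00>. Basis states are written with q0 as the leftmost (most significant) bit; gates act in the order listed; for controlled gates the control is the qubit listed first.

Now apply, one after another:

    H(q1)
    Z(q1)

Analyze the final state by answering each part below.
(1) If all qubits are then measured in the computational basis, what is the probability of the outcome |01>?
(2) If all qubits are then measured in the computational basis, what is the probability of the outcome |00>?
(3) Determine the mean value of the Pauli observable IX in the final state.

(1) A full measurement returns |01> with probability 1/2.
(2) A full measurement returns |00> with probability 1/2.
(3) The observable IX averages to -1.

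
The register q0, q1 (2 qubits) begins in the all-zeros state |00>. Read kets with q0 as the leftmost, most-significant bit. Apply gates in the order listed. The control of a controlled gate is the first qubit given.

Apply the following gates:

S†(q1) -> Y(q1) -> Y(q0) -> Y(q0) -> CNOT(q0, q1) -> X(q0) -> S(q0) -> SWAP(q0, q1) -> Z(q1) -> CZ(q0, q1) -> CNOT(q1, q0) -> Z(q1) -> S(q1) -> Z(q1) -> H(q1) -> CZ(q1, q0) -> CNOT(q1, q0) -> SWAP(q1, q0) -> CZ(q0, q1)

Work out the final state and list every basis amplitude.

The resulting statevector has amplitude -sqrt(2)*I/2 on |00>, 0 on |01>, 0 on |10>, -sqrt(2)*I/2 on |11>.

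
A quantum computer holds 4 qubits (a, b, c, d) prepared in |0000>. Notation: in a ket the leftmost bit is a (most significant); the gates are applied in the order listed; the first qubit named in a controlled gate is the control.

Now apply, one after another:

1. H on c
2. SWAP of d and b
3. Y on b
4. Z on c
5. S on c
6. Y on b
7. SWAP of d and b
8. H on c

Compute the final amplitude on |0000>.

The final state's coefficient on |0000> equals 1/2 - I/2.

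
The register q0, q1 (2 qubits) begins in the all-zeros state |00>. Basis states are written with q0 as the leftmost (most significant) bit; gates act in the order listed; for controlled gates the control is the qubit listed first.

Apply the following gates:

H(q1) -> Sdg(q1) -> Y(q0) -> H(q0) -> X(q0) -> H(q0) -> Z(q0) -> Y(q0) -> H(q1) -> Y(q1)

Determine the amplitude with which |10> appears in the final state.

|10> carries amplitude 0 in the final state. Key observation: gates 4-7 undo each other exactly, leaving only the rest of the circuit to track.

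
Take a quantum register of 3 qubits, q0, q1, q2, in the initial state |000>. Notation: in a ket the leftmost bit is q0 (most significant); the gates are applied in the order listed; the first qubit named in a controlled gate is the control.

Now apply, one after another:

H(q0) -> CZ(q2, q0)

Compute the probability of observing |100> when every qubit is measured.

A full measurement returns |100> with probability 1/2.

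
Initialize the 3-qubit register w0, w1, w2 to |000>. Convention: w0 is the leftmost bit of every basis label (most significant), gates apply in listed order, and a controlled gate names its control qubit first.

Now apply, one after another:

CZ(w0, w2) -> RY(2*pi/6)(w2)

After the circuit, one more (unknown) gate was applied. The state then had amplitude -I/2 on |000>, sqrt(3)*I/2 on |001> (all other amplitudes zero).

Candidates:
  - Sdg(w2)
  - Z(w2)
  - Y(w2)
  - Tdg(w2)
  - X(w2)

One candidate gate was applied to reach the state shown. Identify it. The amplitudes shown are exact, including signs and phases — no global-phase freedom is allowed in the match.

It was Y(w2) that produced the state shown.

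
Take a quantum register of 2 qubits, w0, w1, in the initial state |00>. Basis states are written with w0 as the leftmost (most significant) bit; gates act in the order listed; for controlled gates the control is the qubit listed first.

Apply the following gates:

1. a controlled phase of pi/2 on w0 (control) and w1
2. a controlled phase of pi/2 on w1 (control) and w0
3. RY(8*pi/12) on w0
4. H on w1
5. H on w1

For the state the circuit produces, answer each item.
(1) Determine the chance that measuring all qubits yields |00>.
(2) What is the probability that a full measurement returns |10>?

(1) Outcome |00> occurs with probability 1/4. Key observation: the block from step 4 through step 5 cancels to the identity and can be dropped.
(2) The probability of measuring |10> is 3/4.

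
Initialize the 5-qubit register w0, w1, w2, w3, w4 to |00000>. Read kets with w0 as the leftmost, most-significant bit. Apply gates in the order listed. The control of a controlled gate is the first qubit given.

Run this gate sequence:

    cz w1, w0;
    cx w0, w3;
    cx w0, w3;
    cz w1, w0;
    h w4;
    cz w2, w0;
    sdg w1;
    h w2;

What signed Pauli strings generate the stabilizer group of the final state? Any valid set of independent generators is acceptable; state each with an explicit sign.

One valid set of independent stabilizer generators is +IIXII, +IIIIX, +ZIIII, +IZIII, +IIIZI (any independent generating set of the same group is equally correct). Key observation: steps 1-4 multiply out to the identity, so the circuit reduces to the remaining gates.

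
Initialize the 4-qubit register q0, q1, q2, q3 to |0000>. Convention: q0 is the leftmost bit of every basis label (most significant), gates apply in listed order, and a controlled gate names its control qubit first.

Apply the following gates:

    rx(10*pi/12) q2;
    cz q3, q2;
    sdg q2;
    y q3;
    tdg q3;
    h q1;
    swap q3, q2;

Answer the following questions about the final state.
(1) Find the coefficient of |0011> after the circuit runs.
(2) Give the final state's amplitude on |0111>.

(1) The final state's coefficient on |0011> equals (-sqrt(3) - 1)*exp(I*pi/4)/4.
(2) |0111> carries amplitude (-sqrt(3) - 1)*exp(I*pi/4)/4 in the final state.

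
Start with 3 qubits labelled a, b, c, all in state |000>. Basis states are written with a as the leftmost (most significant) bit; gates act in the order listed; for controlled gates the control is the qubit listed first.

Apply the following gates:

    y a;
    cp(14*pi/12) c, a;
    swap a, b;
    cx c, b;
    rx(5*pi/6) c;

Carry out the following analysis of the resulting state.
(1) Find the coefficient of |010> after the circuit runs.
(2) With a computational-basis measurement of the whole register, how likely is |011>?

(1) The amplitude on |010> is I*(-sqrt(2) + sqrt(6))/4.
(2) A full measurement returns |011> with probability sqrt(3)/4 + 1/2.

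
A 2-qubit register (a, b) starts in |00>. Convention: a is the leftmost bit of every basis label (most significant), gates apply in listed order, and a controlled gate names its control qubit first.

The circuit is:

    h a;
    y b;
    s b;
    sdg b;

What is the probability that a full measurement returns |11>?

Outcome |11> occurs with probability 1/2. Key observation: steps 3-4 multiply out to the identity, so the circuit reduces to the remaining gates.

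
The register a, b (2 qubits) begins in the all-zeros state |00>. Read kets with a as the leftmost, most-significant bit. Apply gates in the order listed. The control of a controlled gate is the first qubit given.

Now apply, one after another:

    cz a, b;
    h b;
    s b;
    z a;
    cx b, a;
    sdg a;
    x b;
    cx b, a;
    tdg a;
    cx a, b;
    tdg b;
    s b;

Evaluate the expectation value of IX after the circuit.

The expectation value of IX is sqrt(2)/2.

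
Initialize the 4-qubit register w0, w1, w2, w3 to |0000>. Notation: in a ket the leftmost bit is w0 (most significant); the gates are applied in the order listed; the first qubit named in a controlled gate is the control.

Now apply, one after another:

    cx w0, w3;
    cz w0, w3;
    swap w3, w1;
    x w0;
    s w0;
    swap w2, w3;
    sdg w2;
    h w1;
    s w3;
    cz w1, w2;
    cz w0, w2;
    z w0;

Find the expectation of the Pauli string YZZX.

The expectation value of YZZX is 0.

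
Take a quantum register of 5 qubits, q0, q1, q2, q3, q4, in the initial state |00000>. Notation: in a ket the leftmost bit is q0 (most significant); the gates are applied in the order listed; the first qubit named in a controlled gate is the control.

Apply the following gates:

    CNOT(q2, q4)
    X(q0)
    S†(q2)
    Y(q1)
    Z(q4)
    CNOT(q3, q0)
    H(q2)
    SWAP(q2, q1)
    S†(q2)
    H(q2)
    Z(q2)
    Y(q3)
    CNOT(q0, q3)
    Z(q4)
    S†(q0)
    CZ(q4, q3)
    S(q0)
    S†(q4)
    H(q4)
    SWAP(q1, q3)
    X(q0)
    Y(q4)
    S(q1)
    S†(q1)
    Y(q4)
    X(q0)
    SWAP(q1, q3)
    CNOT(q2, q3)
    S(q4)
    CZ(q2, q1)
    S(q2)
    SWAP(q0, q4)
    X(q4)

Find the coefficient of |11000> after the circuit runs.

The amplitude on |11000> is -sqrt(2)/4. Key observation: gates 20-27 undo each other exactly, leaving only the rest of the circuit to track.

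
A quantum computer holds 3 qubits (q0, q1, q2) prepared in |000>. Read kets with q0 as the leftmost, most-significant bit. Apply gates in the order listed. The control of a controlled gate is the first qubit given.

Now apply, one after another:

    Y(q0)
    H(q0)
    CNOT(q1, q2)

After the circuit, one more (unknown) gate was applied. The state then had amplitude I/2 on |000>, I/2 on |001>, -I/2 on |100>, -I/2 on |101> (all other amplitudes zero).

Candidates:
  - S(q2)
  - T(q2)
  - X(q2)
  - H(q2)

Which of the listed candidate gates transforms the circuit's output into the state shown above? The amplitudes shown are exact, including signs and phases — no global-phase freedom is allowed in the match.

The applied gate was H(q2).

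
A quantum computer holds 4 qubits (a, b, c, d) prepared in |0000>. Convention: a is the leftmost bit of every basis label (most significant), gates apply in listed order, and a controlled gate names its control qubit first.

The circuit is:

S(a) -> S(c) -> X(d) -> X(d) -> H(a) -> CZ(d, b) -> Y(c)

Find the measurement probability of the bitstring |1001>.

The probability of measuring |1001> is 0. Key observation: gates 3-4 undo each other exactly, leaving only the rest of the circuit to track.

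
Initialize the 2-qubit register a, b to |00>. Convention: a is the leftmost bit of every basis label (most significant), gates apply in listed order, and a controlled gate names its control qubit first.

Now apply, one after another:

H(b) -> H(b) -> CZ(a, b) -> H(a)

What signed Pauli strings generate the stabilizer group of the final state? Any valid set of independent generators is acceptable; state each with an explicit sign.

The final state is stabilized by the group generated by +XI, +IZ; other independent generating sets are equally valid.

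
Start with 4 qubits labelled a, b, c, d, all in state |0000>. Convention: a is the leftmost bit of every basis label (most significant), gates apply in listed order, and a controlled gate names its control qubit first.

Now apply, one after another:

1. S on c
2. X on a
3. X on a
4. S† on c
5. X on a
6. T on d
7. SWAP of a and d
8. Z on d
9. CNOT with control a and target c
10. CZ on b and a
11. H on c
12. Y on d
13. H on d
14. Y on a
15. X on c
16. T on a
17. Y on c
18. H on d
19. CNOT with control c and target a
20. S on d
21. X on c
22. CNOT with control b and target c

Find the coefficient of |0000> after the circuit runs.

|0000> carries amplitude -sqrt(2)*exp(3*I*pi/4)/2 in the final state.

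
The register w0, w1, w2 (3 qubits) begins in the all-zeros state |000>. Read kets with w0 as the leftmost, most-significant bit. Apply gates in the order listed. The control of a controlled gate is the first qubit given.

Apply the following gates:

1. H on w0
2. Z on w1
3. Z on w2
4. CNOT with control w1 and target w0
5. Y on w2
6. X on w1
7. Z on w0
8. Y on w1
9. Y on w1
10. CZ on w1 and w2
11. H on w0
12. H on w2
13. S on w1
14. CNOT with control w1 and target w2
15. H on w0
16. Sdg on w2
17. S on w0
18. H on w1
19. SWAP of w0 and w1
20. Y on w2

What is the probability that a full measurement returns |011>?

Outcome |011> occurs with probability 1/8.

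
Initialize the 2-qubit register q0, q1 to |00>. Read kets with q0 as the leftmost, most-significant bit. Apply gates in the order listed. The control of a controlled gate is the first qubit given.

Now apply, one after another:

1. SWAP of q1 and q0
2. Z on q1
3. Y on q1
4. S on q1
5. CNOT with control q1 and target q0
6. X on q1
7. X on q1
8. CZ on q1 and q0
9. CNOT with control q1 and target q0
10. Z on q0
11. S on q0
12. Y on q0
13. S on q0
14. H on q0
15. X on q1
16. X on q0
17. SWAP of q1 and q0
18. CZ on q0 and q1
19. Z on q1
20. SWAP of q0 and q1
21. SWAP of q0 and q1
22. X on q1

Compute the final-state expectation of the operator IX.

The expectation value of IX is 1.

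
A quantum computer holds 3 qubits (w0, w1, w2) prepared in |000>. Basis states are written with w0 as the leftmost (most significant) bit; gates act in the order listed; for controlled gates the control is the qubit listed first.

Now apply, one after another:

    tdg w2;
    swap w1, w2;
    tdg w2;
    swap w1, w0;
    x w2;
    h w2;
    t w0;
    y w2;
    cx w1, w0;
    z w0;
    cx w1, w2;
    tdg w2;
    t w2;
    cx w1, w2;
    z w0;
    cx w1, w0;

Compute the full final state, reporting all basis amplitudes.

After the circuit, the state carries amplitude sqrt(2)*I/2 on |000>, sqrt(2)*I/2 on |001>, and 0 on every other basis state. Key observation: steps 9-16 multiply out to the identity, so the circuit reduces to the remaining gates.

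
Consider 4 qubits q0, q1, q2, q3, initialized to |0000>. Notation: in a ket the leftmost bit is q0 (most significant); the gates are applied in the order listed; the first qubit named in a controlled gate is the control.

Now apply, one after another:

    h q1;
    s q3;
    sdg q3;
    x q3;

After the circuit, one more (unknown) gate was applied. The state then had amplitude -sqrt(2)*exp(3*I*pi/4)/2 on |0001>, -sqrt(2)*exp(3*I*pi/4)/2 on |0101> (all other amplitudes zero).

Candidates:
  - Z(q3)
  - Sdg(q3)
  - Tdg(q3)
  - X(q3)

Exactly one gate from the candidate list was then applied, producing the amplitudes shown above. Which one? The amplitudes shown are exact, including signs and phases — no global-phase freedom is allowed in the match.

The applied gate was Tdg(q3).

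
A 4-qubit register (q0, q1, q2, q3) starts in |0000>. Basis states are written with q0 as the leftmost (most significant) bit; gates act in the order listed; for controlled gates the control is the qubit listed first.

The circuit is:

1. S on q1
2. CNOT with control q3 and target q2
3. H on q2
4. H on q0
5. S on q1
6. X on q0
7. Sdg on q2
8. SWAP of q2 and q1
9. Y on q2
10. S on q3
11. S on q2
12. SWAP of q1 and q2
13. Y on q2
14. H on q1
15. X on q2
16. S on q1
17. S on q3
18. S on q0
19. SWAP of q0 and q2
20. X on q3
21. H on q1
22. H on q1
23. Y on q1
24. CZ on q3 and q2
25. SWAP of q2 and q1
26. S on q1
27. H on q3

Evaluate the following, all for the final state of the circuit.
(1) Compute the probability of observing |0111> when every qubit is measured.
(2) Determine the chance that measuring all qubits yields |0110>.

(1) The probability of measuring |0111> is 1/16. Key observation: gates 21-22 undo each other exactly, leaving only the rest of the circuit to track.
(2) A full measurement returns |0110> with probability 1/16.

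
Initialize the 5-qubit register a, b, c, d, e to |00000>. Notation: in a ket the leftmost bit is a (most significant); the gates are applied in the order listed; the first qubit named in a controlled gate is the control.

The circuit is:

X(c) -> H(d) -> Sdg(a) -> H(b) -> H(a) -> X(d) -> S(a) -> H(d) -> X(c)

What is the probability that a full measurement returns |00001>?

The probability of measuring |00001> is 0.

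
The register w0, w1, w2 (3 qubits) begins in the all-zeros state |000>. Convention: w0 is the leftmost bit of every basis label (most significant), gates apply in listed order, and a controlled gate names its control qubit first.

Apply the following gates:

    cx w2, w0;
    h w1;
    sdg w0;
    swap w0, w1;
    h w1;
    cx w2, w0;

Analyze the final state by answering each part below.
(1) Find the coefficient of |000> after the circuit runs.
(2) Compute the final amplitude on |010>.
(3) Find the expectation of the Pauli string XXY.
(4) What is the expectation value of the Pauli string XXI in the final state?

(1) The final state's coefficient on |000> equals 1/2.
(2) |010> carries amplitude 1/2 in the final state.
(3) The expectation value of XXY is 0.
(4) The expectation value of XXI is 1.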